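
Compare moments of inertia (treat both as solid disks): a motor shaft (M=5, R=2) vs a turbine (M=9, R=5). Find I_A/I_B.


Given: M1=5 kg, R1=2 m, M2=9 kg, R2=5 m
For a disk: I = (1/2)*M*R^2, so I_A/I_B = (M1*R1^2)/(M2*R2^2)
M1*R1^2 = 5*4 = 20
M2*R2^2 = 9*25 = 225
I_A/I_B = 20/225 = 4/45

4/45


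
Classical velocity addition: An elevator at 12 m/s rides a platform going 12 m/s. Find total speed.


Given: object velocity = 12 m/s, platform velocity = 12 m/s (same direction)
Using classical velocity addition: v_total = v_object + v_platform
v_total = 12 + 12
v_total = 24 m/s

24 m/s


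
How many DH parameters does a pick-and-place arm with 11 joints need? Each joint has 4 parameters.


Given: 11 joints, 4 DH parameters per joint (d, theta, a, alpha)
Total DH parameters = number_of_joints * 4
Total = 11 * 4
Total = 44

44


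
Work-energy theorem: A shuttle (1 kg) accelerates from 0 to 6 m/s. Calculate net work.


Given: m = 1 kg, v0 = 0 m/s, v = 6 m/s
Using W = (1/2)*m*(v^2 - v0^2)
v^2 = 6^2 = 36
v0^2 = 0^2 = 0
v^2 - v0^2 = 36 - 0 = 36
W = (1/2)*1*36 = 18 J

18 J


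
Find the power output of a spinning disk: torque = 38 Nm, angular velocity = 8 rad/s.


Given: tau = 38 Nm, omega = 8 rad/s
Using P = tau * omega
P = 38 * 8
P = 304 W

304 W


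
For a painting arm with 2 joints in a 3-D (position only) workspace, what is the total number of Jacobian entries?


Given: task space dimension = 3, joints = 2
Jacobian is a 3 x 2 matrix
Total entries = rows * columns
Total = 3 * 2
Total = 6

6


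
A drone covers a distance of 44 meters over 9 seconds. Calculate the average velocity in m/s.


Given: distance d = 44 m, time t = 9 s
Using v = d / t
v = 44 / 9
v = 44/9 m/s

44/9 m/s


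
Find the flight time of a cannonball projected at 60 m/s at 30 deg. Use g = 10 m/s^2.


Given: v0 = 60 m/s, theta = 30 deg, g = 10 m/s^2
sin(30) = 1/2
Using T = 2*v0*sin(theta) / g
T = 2*60*1/2 / 10
T = 60 / 10
T = 6 s

6 s


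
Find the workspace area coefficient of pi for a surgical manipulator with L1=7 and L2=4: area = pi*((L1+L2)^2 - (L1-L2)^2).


Given: L1 = 7, L2 = 4
(L1+L2)^2 = (11)^2 = 121
(L1-L2)^2 = (3)^2 = 9
Difference = 121 - 9 = 112
This equals 4*L1*L2 = 4*7*4 = 112
Workspace area = 112*pi

112


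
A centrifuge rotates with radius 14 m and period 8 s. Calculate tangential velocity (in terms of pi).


Given: radius r = 14 m, period T = 8 s
Using v = 2*pi*r / T
v = 2*pi*14 / 8
v = 28*pi / 8
v = 7/2*pi m/s

7/2*pi m/s


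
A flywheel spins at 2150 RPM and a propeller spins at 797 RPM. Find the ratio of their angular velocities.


Given: RPM_A = 2150, RPM_B = 797
omega = 2*pi*RPM/60, so omega_A/omega_B = RPM_A / RPM_B
omega_A/omega_B = 2150 / 797
omega_A/omega_B = 2150/797

2150/797


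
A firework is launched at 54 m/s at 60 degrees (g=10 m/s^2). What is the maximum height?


Given: v0 = 54 m/s, theta = 60 deg, g = 10 m/s^2
sin^2(60) = 3/4
Using H = v0^2 * sin^2(theta) / (2*g)
H = 54^2 * 3/4 / (2*10)
H = 2916 * 3/4 / 20
H = 2187 / 20
H = 2187/20 m

2187/20 m


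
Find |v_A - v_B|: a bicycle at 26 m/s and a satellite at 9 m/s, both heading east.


Given: v_A = 26 m/s east, v_B = 9 m/s east
Both move in the same direction; relative speed = |v_A - v_B|
|26 - 9| = |17|
= 17 m/s

17 m/s


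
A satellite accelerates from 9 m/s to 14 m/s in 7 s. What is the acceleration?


Given: initial velocity v0 = 9 m/s, final velocity v = 14 m/s, time t = 7 s
Using a = (v - v0) / t
a = (14 - 9) / 7
a = 5 / 7
a = 5/7 m/s^2

5/7 m/s^2


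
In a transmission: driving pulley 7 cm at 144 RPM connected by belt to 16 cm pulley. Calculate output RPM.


Given: D1 = 7 cm, w1 = 144 RPM, D2 = 16 cm
Using D1*w1 = D2*w2
w2 = D1*w1 / D2
w2 = 7*144 / 16
w2 = 1008 / 16
w2 = 63 RPM

63 RPM


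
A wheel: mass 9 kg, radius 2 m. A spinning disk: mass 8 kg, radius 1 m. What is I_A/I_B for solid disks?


Given: M1=9 kg, R1=2 m, M2=8 kg, R2=1 m
For a disk: I = (1/2)*M*R^2, so I_A/I_B = (M1*R1^2)/(M2*R2^2)
M1*R1^2 = 9*4 = 36
M2*R2^2 = 8*1 = 8
I_A/I_B = 36/8 = 9/2

9/2


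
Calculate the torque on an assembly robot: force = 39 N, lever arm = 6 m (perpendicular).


Given: F = 39 N, r = 6 m, angle = 90 deg (perpendicular)
Using tau = F * r * sin(90)
sin(90) = 1
tau = 39 * 6 * 1
tau = 234 Nm

234 Nm


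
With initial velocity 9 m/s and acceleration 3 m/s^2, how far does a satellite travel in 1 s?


Given: v0 = 9 m/s, a = 3 m/s^2, t = 1 s
Using s = v0*t + (1/2)*a*t^2
s = 9*1 + (1/2)*3*1^2
s = 9 + (1/2)*3
s = 9 + 3/2
s = 21/2

21/2 m


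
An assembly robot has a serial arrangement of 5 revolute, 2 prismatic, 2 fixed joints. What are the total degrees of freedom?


Given: serial robot with 5 revolute, 2 prismatic, 2 fixed joints
DOF contribution per joint type: revolute=1, prismatic=1, spherical=3, fixed=0
DOF = 5*1 + 2*1 + 2*0
DOF = 7

7


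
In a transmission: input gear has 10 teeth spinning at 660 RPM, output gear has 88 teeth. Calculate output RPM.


Given: N1 = 10 teeth, w1 = 660 RPM, N2 = 88 teeth
Using N1*w1 = N2*w2
w2 = N1*w1 / N2
w2 = 10*660 / 88
w2 = 6600 / 88
w2 = 75 RPM

75 RPM


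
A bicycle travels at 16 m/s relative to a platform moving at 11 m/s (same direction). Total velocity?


Given: object velocity = 16 m/s, platform velocity = 11 m/s (same direction)
Using classical velocity addition: v_total = v_object + v_platform
v_total = 16 + 11
v_total = 27 m/s

27 m/s


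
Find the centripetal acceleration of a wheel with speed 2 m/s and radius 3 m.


Given: v = 2 m/s, r = 3 m
Using a_c = v^2 / r
a_c = 2^2 / 3
a_c = 4 / 3
a_c = 4/3 m/s^2

4/3 m/s^2


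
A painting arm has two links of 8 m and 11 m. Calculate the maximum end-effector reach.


Given: L1 = 8 m, L2 = 11 m
For a 2-link planar arm, max reach = L1 + L2 (fully extended)
Max reach = 8 + 11
Max reach = 19 m

19 m


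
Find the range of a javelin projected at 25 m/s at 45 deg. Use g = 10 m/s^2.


Given: v0 = 25 m/s, theta = 45 deg, g = 10 m/s^2
sin(2*45) = sin(90) = 1
Using R = v0^2 * sin(2*theta) / g
R = 25^2 * 1 / 10
R = 625 / 10
R = 125/2 m

125/2 m


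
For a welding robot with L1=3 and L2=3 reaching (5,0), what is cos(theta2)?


Given: L1 = 3, L2 = 3, target (x, y) = (5, 0)
Using cos(theta2) = (x^2 + y^2 - L1^2 - L2^2) / (2*L1*L2)
x^2 + y^2 = 5^2 + 0 = 25
L1^2 + L2^2 = 9 + 9 = 18
Numerator = 25 - 18 = 7
Denominator = 2*3*3 = 18
cos(theta2) = 7/18 = 7/18

7/18


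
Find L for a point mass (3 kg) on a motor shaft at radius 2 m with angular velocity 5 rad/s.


Given: m = 3 kg, r = 2 m, omega = 5 rad/s
For a point mass: I = m*r^2
I = 3*2^2 = 3*4 = 12
L = I*omega = 12*5
L = 60 kg*m^2/s

60 kg*m^2/s


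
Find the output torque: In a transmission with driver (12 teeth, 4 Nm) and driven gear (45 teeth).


Given: N1 = 12, N2 = 45, T1 = 4 Nm
Using T2/T1 = N2/N1
T2 = T1 * N2 / N1
T2 = 4 * 45 / 12
T2 = 180 / 12
T2 = 15 Nm

15 Nm


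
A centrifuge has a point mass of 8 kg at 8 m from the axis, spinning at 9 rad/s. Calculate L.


Given: m = 8 kg, r = 8 m, omega = 9 rad/s
For a point mass: I = m*r^2
I = 8*8^2 = 8*64 = 512
L = I*omega = 512*9
L = 4608 kg*m^2/s

4608 kg*m^2/s


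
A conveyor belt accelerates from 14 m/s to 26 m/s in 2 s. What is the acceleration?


Given: initial velocity v0 = 14 m/s, final velocity v = 26 m/s, time t = 2 s
Using a = (v - v0) / t
a = (26 - 14) / 2
a = 12 / 2
a = 6 m/s^2

6 m/s^2


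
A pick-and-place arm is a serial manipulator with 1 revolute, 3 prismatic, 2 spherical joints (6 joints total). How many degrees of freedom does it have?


Given: serial robot with 1 revolute, 3 prismatic, 2 spherical joints
DOF contribution per joint type: revolute=1, prismatic=1, spherical=3, fixed=0
DOF = 1*1 + 3*1 + 2*3
DOF = 10

10


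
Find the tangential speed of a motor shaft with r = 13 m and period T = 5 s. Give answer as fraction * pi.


Given: radius r = 13 m, period T = 5 s
Using v = 2*pi*r / T
v = 2*pi*13 / 5
v = 26*pi / 5
v = 26/5*pi m/s

26/5*pi m/s


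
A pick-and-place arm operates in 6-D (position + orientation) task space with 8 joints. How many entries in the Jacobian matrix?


Given: task space dimension = 6, joints = 8
Jacobian is a 6 x 8 matrix
Total entries = rows * columns
Total = 6 * 8
Total = 48

48


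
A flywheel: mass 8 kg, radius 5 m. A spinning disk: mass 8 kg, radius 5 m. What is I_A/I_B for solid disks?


Given: M1=8 kg, R1=5 m, M2=8 kg, R2=5 m
For a disk: I = (1/2)*M*R^2, so I_A/I_B = (M1*R1^2)/(M2*R2^2)
M1*R1^2 = 8*25 = 200
M2*R2^2 = 8*25 = 200
I_A/I_B = 200/200 = 1

1


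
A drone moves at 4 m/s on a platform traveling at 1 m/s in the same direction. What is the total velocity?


Given: object velocity = 4 m/s, platform velocity = 1 m/s (same direction)
Using classical velocity addition: v_total = v_object + v_platform
v_total = 4 + 1
v_total = 5 m/s

5 m/s


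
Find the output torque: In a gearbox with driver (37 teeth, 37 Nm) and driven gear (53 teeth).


Given: N1 = 37, N2 = 53, T1 = 37 Nm
Using T2/T1 = N2/N1
T2 = T1 * N2 / N1
T2 = 37 * 53 / 37
T2 = 1961 / 37
T2 = 53 Nm

53 Nm


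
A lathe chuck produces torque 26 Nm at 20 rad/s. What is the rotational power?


Given: tau = 26 Nm, omega = 20 rad/s
Using P = tau * omega
P = 26 * 20
P = 520 W

520 W


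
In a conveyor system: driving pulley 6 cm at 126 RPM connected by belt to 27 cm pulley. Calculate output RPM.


Given: D1 = 6 cm, w1 = 126 RPM, D2 = 27 cm
Using D1*w1 = D2*w2
w2 = D1*w1 / D2
w2 = 6*126 / 27
w2 = 756 / 27
w2 = 28 RPM

28 RPM


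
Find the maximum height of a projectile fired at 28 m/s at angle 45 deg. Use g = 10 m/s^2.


Given: v0 = 28 m/s, theta = 45 deg, g = 10 m/s^2
sin^2(45) = 1/2
Using H = v0^2 * sin^2(theta) / (2*g)
H = 28^2 * 1/2 / (2*10)
H = 784 * 1/2 / 20
H = 392 / 20
H = 98/5 m

98/5 m


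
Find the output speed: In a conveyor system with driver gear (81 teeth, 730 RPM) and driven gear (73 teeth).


Given: N1 = 81 teeth, w1 = 730 RPM, N2 = 73 teeth
Using N1*w1 = N2*w2
w2 = N1*w1 / N2
w2 = 81*730 / 73
w2 = 59130 / 73
w2 = 810 RPM

810 RPM


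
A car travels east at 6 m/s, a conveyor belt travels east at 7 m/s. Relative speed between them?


Given: v_A = 6 m/s east, v_B = 7 m/s east
Both move in the same direction; relative speed = |v_A - v_B|
|6 - 7| = |-1|
= 1 m/s

1 m/s


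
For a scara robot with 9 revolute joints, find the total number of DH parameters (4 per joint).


Given: 9 joints, 4 DH parameters per joint (d, theta, a, alpha)
Total DH parameters = number_of_joints * 4
Total = 9 * 4
Total = 36

36


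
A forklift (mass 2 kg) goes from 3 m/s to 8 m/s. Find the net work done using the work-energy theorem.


Given: m = 2 kg, v0 = 3 m/s, v = 8 m/s
Using W = (1/2)*m*(v^2 - v0^2)
v^2 = 8^2 = 64
v0^2 = 3^2 = 9
v^2 - v0^2 = 64 - 9 = 55
W = (1/2)*2*55 = 55 J

55 J


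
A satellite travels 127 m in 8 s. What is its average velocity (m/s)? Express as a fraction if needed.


Given: distance d = 127 m, time t = 8 s
Using v = d / t
v = 127 / 8
v = 127/8 m/s

127/8 m/s


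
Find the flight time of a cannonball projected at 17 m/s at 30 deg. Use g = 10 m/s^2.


Given: v0 = 17 m/s, theta = 30 deg, g = 10 m/s^2
sin(30) = 1/2
Using T = 2*v0*sin(theta) / g
T = 2*17*1/2 / 10
T = 17 / 10
T = 17/10 s

17/10 s


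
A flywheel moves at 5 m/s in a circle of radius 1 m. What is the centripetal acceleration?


Given: v = 5 m/s, r = 1 m
Using a_c = v^2 / r
a_c = 5^2 / 1
a_c = 25 / 1
a_c = 25 m/s^2

25 m/s^2


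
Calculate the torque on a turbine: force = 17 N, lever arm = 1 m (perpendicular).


Given: F = 17 N, r = 1 m, angle = 90 deg (perpendicular)
Using tau = F * r * sin(90)
sin(90) = 1
tau = 17 * 1 * 1
tau = 17 Nm

17 Nm


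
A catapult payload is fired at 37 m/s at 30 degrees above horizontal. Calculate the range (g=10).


Given: v0 = 37 m/s, theta = 30 deg, g = 10 m/s^2
sin(2*30) = sin(60) = sqrt(3)/2
Using R = v0^2 * sin(2*theta) / g
R = 37^2 * (sqrt(3)/2) / 10
R = 1369 * sqrt(3) / 20
R = 1369/20*sqrt(3) m

1369/20*sqrt(3) m


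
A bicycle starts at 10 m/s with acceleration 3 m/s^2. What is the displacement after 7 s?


Given: v0 = 10 m/s, a = 3 m/s^2, t = 7 s
Using s = v0*t + (1/2)*a*t^2
s = 10*7 + (1/2)*3*7^2
s = 70 + (1/2)*147
s = 70 + 147/2
s = 287/2

287/2 m


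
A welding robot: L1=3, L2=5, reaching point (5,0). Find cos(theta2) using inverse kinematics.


Given: L1 = 3, L2 = 5, target (x, y) = (5, 0)
Using cos(theta2) = (x^2 + y^2 - L1^2 - L2^2) / (2*L1*L2)
x^2 + y^2 = 5^2 + 0 = 25
L1^2 + L2^2 = 9 + 25 = 34
Numerator = 25 - 34 = -9
Denominator = 2*3*5 = 30
cos(theta2) = -9/30 = -3/10

-3/10


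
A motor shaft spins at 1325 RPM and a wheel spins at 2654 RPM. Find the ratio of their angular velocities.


Given: RPM_A = 1325, RPM_B = 2654
omega = 2*pi*RPM/60, so omega_A/omega_B = RPM_A / RPM_B
omega_A/omega_B = 1325 / 2654
omega_A/omega_B = 1325/2654

1325/2654


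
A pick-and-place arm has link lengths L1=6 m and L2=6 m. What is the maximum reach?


Given: L1 = 6 m, L2 = 6 m
For a 2-link planar arm, max reach = L1 + L2 (fully extended)
Max reach = 6 + 6
Max reach = 12 m

12 m


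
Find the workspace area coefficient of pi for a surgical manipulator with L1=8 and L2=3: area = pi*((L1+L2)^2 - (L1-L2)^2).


Given: L1 = 8, L2 = 3
(L1+L2)^2 = (11)^2 = 121
(L1-L2)^2 = (5)^2 = 25
Difference = 121 - 25 = 96
This equals 4*L1*L2 = 4*8*3 = 96
Workspace area = 96*pi

96


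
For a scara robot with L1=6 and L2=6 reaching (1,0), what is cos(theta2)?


Given: L1 = 6, L2 = 6, target (x, y) = (1, 0)
Using cos(theta2) = (x^2 + y^2 - L1^2 - L2^2) / (2*L1*L2)
x^2 + y^2 = 1^2 + 0 = 1
L1^2 + L2^2 = 36 + 36 = 72
Numerator = 1 - 72 = -71
Denominator = 2*6*6 = 72
cos(theta2) = -71/72 = -71/72

-71/72


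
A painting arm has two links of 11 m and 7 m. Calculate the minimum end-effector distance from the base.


Given: L1 = 11 m, L2 = 7 m
For a 2-link planar arm, min reach = |L1 - L2| (second link folded back)
Min reach = |11 - 7|
Min reach = 4 m

4 m


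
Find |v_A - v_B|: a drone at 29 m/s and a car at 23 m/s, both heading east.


Given: v_A = 29 m/s east, v_B = 23 m/s east
Both move in the same direction; relative speed = |v_A - v_B|
|29 - 23| = |6|
= 6 m/s

6 m/s


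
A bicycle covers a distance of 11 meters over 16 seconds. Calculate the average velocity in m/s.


Given: distance d = 11 m, time t = 16 s
Using v = d / t
v = 11 / 16
v = 11/16 m/s

11/16 m/s


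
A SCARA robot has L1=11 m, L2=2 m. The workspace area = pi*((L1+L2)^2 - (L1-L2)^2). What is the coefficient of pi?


Given: L1 = 11, L2 = 2
(L1+L2)^2 = (13)^2 = 169
(L1-L2)^2 = (9)^2 = 81
Difference = 169 - 81 = 88
This equals 4*L1*L2 = 4*11*2 = 88
Workspace area = 88*pi

88


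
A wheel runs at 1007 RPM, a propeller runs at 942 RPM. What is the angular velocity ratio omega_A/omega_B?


Given: RPM_A = 1007, RPM_B = 942
omega = 2*pi*RPM/60, so omega_A/omega_B = RPM_A / RPM_B
omega_A/omega_B = 1007 / 942
omega_A/omega_B = 1007/942

1007/942


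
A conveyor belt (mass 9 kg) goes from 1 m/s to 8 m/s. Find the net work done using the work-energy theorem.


Given: m = 9 kg, v0 = 1 m/s, v = 8 m/s
Using W = (1/2)*m*(v^2 - v0^2)
v^2 = 8^2 = 64
v0^2 = 1^2 = 1
v^2 - v0^2 = 64 - 1 = 63
W = (1/2)*9*63 = 567/2 J

567/2 J


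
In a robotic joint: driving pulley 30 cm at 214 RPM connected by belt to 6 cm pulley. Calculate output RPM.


Given: D1 = 30 cm, w1 = 214 RPM, D2 = 6 cm
Using D1*w1 = D2*w2
w2 = D1*w1 / D2
w2 = 30*214 / 6
w2 = 6420 / 6
w2 = 1070 RPM

1070 RPM


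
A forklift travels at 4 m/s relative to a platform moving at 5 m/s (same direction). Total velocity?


Given: object velocity = 4 m/s, platform velocity = 5 m/s (same direction)
Using classical velocity addition: v_total = v_object + v_platform
v_total = 4 + 5
v_total = 9 m/s

9 m/s


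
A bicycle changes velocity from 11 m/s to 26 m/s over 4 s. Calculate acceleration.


Given: initial velocity v0 = 11 m/s, final velocity v = 26 m/s, time t = 4 s
Using a = (v - v0) / t
a = (26 - 11) / 4
a = 15 / 4
a = 15/4 m/s^2

15/4 m/s^2


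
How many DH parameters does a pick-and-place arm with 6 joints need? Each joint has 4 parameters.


Given: 6 joints, 4 DH parameters per joint (d, theta, a, alpha)
Total DH parameters = number_of_joints * 4
Total = 6 * 4
Total = 24

24


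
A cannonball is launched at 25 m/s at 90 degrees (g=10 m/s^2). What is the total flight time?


Given: v0 = 25 m/s, theta = 90 deg, g = 10 m/s^2
sin(90) = 1
Using T = 2*v0*sin(theta) / g
T = 2*25*1 / 10
T = 50 / 10
T = 5 s

5 s


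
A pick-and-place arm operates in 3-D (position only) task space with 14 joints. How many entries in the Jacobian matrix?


Given: task space dimension = 3, joints = 14
Jacobian is a 3 x 14 matrix
Total entries = rows * columns
Total = 3 * 14
Total = 42

42


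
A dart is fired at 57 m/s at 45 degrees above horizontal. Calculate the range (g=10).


Given: v0 = 57 m/s, theta = 45 deg, g = 10 m/s^2
sin(2*45) = sin(90) = 1
Using R = v0^2 * sin(2*theta) / g
R = 57^2 * 1 / 10
R = 3249 / 10
R = 3249/10 m

3249/10 m


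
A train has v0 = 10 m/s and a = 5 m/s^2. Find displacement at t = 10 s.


Given: v0 = 10 m/s, a = 5 m/s^2, t = 10 s
Using s = v0*t + (1/2)*a*t^2
s = 10*10 + (1/2)*5*10^2
s = 100 + (1/2)*500
s = 100 + 250
s = 350

350 m


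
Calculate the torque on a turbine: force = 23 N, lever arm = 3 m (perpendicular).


Given: F = 23 N, r = 3 m, angle = 90 deg (perpendicular)
Using tau = F * r * sin(90)
sin(90) = 1
tau = 23 * 3 * 1
tau = 69 Nm

69 Nm


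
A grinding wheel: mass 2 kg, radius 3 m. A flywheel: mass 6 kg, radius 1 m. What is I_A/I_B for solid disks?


Given: M1=2 kg, R1=3 m, M2=6 kg, R2=1 m
For a disk: I = (1/2)*M*R^2, so I_A/I_B = (M1*R1^2)/(M2*R2^2)
M1*R1^2 = 2*9 = 18
M2*R2^2 = 6*1 = 6
I_A/I_B = 18/6 = 3

3


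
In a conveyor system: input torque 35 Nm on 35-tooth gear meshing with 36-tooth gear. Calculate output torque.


Given: N1 = 35, N2 = 36, T1 = 35 Nm
Using T2/T1 = N2/N1
T2 = T1 * N2 / N1
T2 = 35 * 36 / 35
T2 = 1260 / 35
T2 = 36 Nm

36 Nm


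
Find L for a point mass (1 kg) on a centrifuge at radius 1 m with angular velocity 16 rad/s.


Given: m = 1 kg, r = 1 m, omega = 16 rad/s
For a point mass: I = m*r^2
I = 1*1^2 = 1*1 = 1
L = I*omega = 1*16
L = 16 kg*m^2/s

16 kg*m^2/s


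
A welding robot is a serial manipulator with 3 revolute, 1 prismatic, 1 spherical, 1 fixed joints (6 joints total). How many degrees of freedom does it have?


Given: serial robot with 3 revolute, 1 prismatic, 1 spherical, 1 fixed joints
DOF contribution per joint type: revolute=1, prismatic=1, spherical=3, fixed=0
DOF = 3*1 + 1*1 + 1*3 + 1*0
DOF = 7

7


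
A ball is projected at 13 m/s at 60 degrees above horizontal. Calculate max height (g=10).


Given: v0 = 13 m/s, theta = 60 deg, g = 10 m/s^2
sin^2(60) = 3/4
Using H = v0^2 * sin^2(theta) / (2*g)
H = 13^2 * 3/4 / (2*10)
H = 169 * 3/4 / 20
H = 507/4 / 20
H = 507/80 m

507/80 m


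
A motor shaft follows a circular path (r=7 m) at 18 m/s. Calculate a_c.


Given: v = 18 m/s, r = 7 m
Using a_c = v^2 / r
a_c = 18^2 / 7
a_c = 324 / 7
a_c = 324/7 m/s^2

324/7 m/s^2


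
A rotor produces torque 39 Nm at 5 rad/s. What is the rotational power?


Given: tau = 39 Nm, omega = 5 rad/s
Using P = tau * omega
P = 39 * 5
P = 195 W

195 W


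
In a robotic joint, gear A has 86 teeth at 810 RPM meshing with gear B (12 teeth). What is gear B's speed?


Given: N1 = 86 teeth, w1 = 810 RPM, N2 = 12 teeth
Using N1*w1 = N2*w2
w2 = N1*w1 / N2
w2 = 86*810 / 12
w2 = 69660 / 12
w2 = 5805 RPM

5805 RPM


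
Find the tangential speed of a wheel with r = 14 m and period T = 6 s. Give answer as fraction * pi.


Given: radius r = 14 m, period T = 6 s
Using v = 2*pi*r / T
v = 2*pi*14 / 6
v = 28*pi / 6
v = 14/3*pi m/s

14/3*pi m/s


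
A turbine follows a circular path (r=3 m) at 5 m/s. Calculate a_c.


Given: v = 5 m/s, r = 3 m
Using a_c = v^2 / r
a_c = 5^2 / 3
a_c = 25 / 3
a_c = 25/3 m/s^2

25/3 m/s^2


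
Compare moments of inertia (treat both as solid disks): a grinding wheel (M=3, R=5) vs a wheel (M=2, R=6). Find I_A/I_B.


Given: M1=3 kg, R1=5 m, M2=2 kg, R2=6 m
For a disk: I = (1/2)*M*R^2, so I_A/I_B = (M1*R1^2)/(M2*R2^2)
M1*R1^2 = 3*25 = 75
M2*R2^2 = 2*36 = 72
I_A/I_B = 75/72 = 25/24

25/24


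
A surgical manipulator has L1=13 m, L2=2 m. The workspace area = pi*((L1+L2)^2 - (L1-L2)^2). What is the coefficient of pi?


Given: L1 = 13, L2 = 2
(L1+L2)^2 = (15)^2 = 225
(L1-L2)^2 = (11)^2 = 121
Difference = 225 - 121 = 104
This equals 4*L1*L2 = 4*13*2 = 104
Workspace area = 104*pi

104


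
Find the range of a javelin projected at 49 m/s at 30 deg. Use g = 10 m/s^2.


Given: v0 = 49 m/s, theta = 30 deg, g = 10 m/s^2
sin(2*30) = sin(60) = sqrt(3)/2
Using R = v0^2 * sin(2*theta) / g
R = 49^2 * (sqrt(3)/2) / 10
R = 2401 * sqrt(3) / 20
R = 2401/20*sqrt(3) m

2401/20*sqrt(3) m


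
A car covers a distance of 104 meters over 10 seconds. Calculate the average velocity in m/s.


Given: distance d = 104 m, time t = 10 s
Using v = d / t
v = 104 / 10
v = 52/5 m/s

52/5 m/s


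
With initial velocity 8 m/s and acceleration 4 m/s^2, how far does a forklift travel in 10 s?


Given: v0 = 8 m/s, a = 4 m/s^2, t = 10 s
Using s = v0*t + (1/2)*a*t^2
s = 8*10 + (1/2)*4*10^2
s = 80 + (1/2)*400
s = 80 + 200
s = 280

280 m


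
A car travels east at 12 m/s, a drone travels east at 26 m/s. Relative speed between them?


Given: v_A = 12 m/s east, v_B = 26 m/s east
Both move in the same direction; relative speed = |v_A - v_B|
|12 - 26| = |-14|
= 14 m/s

14 m/s


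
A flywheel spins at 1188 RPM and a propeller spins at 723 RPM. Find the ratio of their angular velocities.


Given: RPM_A = 1188, RPM_B = 723
omega = 2*pi*RPM/60, so omega_A/omega_B = RPM_A / RPM_B
omega_A/omega_B = 1188 / 723
omega_A/omega_B = 396/241

396/241


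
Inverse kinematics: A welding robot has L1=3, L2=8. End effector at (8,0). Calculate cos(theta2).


Given: L1 = 3, L2 = 8, target (x, y) = (8, 0)
Using cos(theta2) = (x^2 + y^2 - L1^2 - L2^2) / (2*L1*L2)
x^2 + y^2 = 8^2 + 0 = 64
L1^2 + L2^2 = 9 + 64 = 73
Numerator = 64 - 73 = -9
Denominator = 2*3*8 = 48
cos(theta2) = -9/48 = -3/16

-3/16


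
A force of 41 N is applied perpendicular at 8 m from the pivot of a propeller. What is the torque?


Given: F = 41 N, r = 8 m, angle = 90 deg (perpendicular)
Using tau = F * r * sin(90)
sin(90) = 1
tau = 41 * 8 * 1
tau = 328 Nm

328 Nm


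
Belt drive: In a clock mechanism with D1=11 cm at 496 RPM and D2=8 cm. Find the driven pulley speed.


Given: D1 = 11 cm, w1 = 496 RPM, D2 = 8 cm
Using D1*w1 = D2*w2
w2 = D1*w1 / D2
w2 = 11*496 / 8
w2 = 5456 / 8
w2 = 682 RPM

682 RPM


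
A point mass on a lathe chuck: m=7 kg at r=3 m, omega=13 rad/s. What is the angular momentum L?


Given: m = 7 kg, r = 3 m, omega = 13 rad/s
For a point mass: I = m*r^2
I = 7*3^2 = 7*9 = 63
L = I*omega = 63*13
L = 819 kg*m^2/s

819 kg*m^2/s


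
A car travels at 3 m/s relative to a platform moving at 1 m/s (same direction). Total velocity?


Given: object velocity = 3 m/s, platform velocity = 1 m/s (same direction)
Using classical velocity addition: v_total = v_object + v_platform
v_total = 3 + 1
v_total = 4 m/s

4 m/s


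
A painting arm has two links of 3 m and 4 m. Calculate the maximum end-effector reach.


Given: L1 = 3 m, L2 = 4 m
For a 2-link planar arm, max reach = L1 + L2 (fully extended)
Max reach = 3 + 4
Max reach = 7 m

7 m


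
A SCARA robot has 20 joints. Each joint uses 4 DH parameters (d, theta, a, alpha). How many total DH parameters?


Given: 20 joints, 4 DH parameters per joint (d, theta, a, alpha)
Total DH parameters = number_of_joints * 4
Total = 20 * 4
Total = 80

80


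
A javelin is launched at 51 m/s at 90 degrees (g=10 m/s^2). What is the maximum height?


Given: v0 = 51 m/s, theta = 90 deg, g = 10 m/s^2
sin^2(90) = 1
Using H = v0^2 * sin^2(theta) / (2*g)
H = 51^2 * 1 / (2*10)
H = 2601 * 1 / 20
H = 2601 / 20
H = 2601/20 m

2601/20 m


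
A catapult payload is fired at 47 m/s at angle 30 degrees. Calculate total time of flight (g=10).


Given: v0 = 47 m/s, theta = 30 deg, g = 10 m/s^2
sin(30) = 1/2
Using T = 2*v0*sin(theta) / g
T = 2*47*1/2 / 10
T = 47 / 10
T = 47/10 s

47/10 s


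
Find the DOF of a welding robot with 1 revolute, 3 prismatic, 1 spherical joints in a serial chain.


Given: serial robot with 1 revolute, 3 prismatic, 1 spherical joints
DOF contribution per joint type: revolute=1, prismatic=1, spherical=3, fixed=0
DOF = 1*1 + 3*1 + 1*3
DOF = 7

7


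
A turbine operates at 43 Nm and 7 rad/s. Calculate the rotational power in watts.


Given: tau = 43 Nm, omega = 7 rad/s
Using P = tau * omega
P = 43 * 7
P = 301 W

301 W


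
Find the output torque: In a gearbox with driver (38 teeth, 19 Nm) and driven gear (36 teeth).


Given: N1 = 38, N2 = 36, T1 = 19 Nm
Using T2/T1 = N2/N1
T2 = T1 * N2 / N1
T2 = 19 * 36 / 38
T2 = 684 / 38
T2 = 18 Nm

18 Nm


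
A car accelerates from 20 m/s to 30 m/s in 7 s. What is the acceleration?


Given: initial velocity v0 = 20 m/s, final velocity v = 30 m/s, time t = 7 s
Using a = (v - v0) / t
a = (30 - 20) / 7
a = 10 / 7
a = 10/7 m/s^2

10/7 m/s^2


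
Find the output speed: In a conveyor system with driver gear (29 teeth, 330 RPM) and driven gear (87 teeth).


Given: N1 = 29 teeth, w1 = 330 RPM, N2 = 87 teeth
Using N1*w1 = N2*w2
w2 = N1*w1 / N2
w2 = 29*330 / 87
w2 = 9570 / 87
w2 = 110 RPM

110 RPM


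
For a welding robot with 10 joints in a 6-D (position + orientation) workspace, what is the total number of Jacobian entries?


Given: task space dimension = 6, joints = 10
Jacobian is a 6 x 10 matrix
Total entries = rows * columns
Total = 6 * 10
Total = 60

60


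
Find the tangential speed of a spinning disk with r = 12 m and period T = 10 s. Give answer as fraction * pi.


Given: radius r = 12 m, period T = 10 s
Using v = 2*pi*r / T
v = 2*pi*12 / 10
v = 24*pi / 10
v = 12/5*pi m/s

12/5*pi m/s


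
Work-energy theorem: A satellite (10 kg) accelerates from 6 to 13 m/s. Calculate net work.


Given: m = 10 kg, v0 = 6 m/s, v = 13 m/s
Using W = (1/2)*m*(v^2 - v0^2)
v^2 = 13^2 = 169
v0^2 = 6^2 = 36
v^2 - v0^2 = 169 - 36 = 133
W = (1/2)*10*133 = 665 J

665 J


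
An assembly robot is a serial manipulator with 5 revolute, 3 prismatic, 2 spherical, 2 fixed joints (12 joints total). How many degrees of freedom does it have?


Given: serial robot with 5 revolute, 3 prismatic, 2 spherical, 2 fixed joints
DOF contribution per joint type: revolute=1, prismatic=1, spherical=3, fixed=0
DOF = 5*1 + 3*1 + 2*3 + 2*0
DOF = 14

14


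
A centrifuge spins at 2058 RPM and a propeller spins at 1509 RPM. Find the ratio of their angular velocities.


Given: RPM_A = 2058, RPM_B = 1509
omega = 2*pi*RPM/60, so omega_A/omega_B = RPM_A / RPM_B
omega_A/omega_B = 2058 / 1509
omega_A/omega_B = 686/503

686/503


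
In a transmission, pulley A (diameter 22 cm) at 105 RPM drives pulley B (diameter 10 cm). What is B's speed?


Given: D1 = 22 cm, w1 = 105 RPM, D2 = 10 cm
Using D1*w1 = D2*w2
w2 = D1*w1 / D2
w2 = 22*105 / 10
w2 = 2310 / 10
w2 = 231 RPM

231 RPM


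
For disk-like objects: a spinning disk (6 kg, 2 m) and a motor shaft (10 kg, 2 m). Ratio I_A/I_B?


Given: M1=6 kg, R1=2 m, M2=10 kg, R2=2 m
For a disk: I = (1/2)*M*R^2, so I_A/I_B = (M1*R1^2)/(M2*R2^2)
M1*R1^2 = 6*4 = 24
M2*R2^2 = 10*4 = 40
I_A/I_B = 24/40 = 3/5

3/5


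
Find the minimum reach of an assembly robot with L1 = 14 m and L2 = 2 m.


Given: L1 = 14 m, L2 = 2 m
For a 2-link planar arm, min reach = |L1 - L2| (second link folded back)
Min reach = |14 - 2|
Min reach = 12 m

12 m


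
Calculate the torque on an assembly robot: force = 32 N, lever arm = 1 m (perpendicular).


Given: F = 32 N, r = 1 m, angle = 90 deg (perpendicular)
Using tau = F * r * sin(90)
sin(90) = 1
tau = 32 * 1 * 1
tau = 32 Nm

32 Nm


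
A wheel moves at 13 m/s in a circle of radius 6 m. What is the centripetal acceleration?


Given: v = 13 m/s, r = 6 m
Using a_c = v^2 / r
a_c = 13^2 / 6
a_c = 169 / 6
a_c = 169/6 m/s^2

169/6 m/s^2


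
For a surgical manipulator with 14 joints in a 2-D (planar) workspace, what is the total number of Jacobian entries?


Given: task space dimension = 2, joints = 14
Jacobian is a 2 x 14 matrix
Total entries = rows * columns
Total = 2 * 14
Total = 28

28


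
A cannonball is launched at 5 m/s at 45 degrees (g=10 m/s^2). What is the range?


Given: v0 = 5 m/s, theta = 45 deg, g = 10 m/s^2
sin(2*45) = sin(90) = 1
Using R = v0^2 * sin(2*theta) / g
R = 5^2 * 1 / 10
R = 25 / 10
R = 5/2 m

5/2 m


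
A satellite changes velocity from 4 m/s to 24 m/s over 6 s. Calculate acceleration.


Given: initial velocity v0 = 4 m/s, final velocity v = 24 m/s, time t = 6 s
Using a = (v - v0) / t
a = (24 - 4) / 6
a = 20 / 6
a = 10/3 m/s^2

10/3 m/s^2


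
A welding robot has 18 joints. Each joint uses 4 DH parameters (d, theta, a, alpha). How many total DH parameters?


Given: 18 joints, 4 DH parameters per joint (d, theta, a, alpha)
Total DH parameters = number_of_joints * 4
Total = 18 * 4
Total = 72

72


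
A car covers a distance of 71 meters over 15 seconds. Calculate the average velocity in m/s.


Given: distance d = 71 m, time t = 15 s
Using v = d / t
v = 71 / 15
v = 71/15 m/s

71/15 m/s


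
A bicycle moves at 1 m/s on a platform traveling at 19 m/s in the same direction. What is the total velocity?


Given: object velocity = 1 m/s, platform velocity = 19 m/s (same direction)
Using classical velocity addition: v_total = v_object + v_platform
v_total = 1 + 19
v_total = 20 m/s

20 m/s


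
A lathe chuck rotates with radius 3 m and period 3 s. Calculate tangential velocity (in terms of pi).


Given: radius r = 3 m, period T = 3 s
Using v = 2*pi*r / T
v = 2*pi*3 / 3
v = 6*pi / 3
v = 2*pi m/s

2*pi m/s


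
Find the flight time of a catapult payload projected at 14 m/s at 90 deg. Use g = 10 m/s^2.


Given: v0 = 14 m/s, theta = 90 deg, g = 10 m/s^2
sin(90) = 1
Using T = 2*v0*sin(theta) / g
T = 2*14*1 / 10
T = 28 / 10
T = 14/5 s

14/5 s


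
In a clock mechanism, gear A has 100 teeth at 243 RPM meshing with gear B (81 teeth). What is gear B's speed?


Given: N1 = 100 teeth, w1 = 243 RPM, N2 = 81 teeth
Using N1*w1 = N2*w2
w2 = N1*w1 / N2
w2 = 100*243 / 81
w2 = 24300 / 81
w2 = 300 RPM

300 RPM


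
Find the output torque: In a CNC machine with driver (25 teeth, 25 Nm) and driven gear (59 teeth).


Given: N1 = 25, N2 = 59, T1 = 25 Nm
Using T2/T1 = N2/N1
T2 = T1 * N2 / N1
T2 = 25 * 59 / 25
T2 = 1475 / 25
T2 = 59 Nm

59 Nm


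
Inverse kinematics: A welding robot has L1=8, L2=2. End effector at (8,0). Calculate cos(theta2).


Given: L1 = 8, L2 = 2, target (x, y) = (8, 0)
Using cos(theta2) = (x^2 + y^2 - L1^2 - L2^2) / (2*L1*L2)
x^2 + y^2 = 8^2 + 0 = 64
L1^2 + L2^2 = 64 + 4 = 68
Numerator = 64 - 68 = -4
Denominator = 2*8*2 = 32
cos(theta2) = -4/32 = -1/8

-1/8


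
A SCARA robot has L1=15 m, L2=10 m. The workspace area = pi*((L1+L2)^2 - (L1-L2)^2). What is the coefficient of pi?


Given: L1 = 15, L2 = 10
(L1+L2)^2 = (25)^2 = 625
(L1-L2)^2 = (5)^2 = 25
Difference = 625 - 25 = 600
This equals 4*L1*L2 = 4*15*10 = 600
Workspace area = 600*pi

600


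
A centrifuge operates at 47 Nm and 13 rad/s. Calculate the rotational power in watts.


Given: tau = 47 Nm, omega = 13 rad/s
Using P = tau * omega
P = 47 * 13
P = 611 W

611 W


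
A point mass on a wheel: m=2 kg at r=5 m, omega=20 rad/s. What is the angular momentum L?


Given: m = 2 kg, r = 5 m, omega = 20 rad/s
For a point mass: I = m*r^2
I = 2*5^2 = 2*25 = 50
L = I*omega = 50*20
L = 1000 kg*m^2/s

1000 kg*m^2/s


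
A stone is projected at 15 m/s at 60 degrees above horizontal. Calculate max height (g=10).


Given: v0 = 15 m/s, theta = 60 deg, g = 10 m/s^2
sin^2(60) = 3/4
Using H = v0^2 * sin^2(theta) / (2*g)
H = 15^2 * 3/4 / (2*10)
H = 225 * 3/4 / 20
H = 675/4 / 20
H = 135/16 m

135/16 m


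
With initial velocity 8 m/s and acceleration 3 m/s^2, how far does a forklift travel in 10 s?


Given: v0 = 8 m/s, a = 3 m/s^2, t = 10 s
Using s = v0*t + (1/2)*a*t^2
s = 8*10 + (1/2)*3*10^2
s = 80 + (1/2)*300
s = 80 + 150
s = 230

230 m


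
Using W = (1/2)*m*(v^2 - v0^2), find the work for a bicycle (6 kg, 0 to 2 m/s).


Given: m = 6 kg, v0 = 0 m/s, v = 2 m/s
Using W = (1/2)*m*(v^2 - v0^2)
v^2 = 2^2 = 4
v0^2 = 0^2 = 0
v^2 - v0^2 = 4 - 0 = 4
W = (1/2)*6*4 = 12 J

12 J


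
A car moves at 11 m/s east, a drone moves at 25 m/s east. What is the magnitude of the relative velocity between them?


Given: v_A = 11 m/s east, v_B = 25 m/s east
Both move in the same direction; relative speed = |v_A - v_B|
|11 - 25| = |-14|
= 14 m/s

14 m/s


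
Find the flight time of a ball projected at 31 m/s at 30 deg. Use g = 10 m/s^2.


Given: v0 = 31 m/s, theta = 30 deg, g = 10 m/s^2
sin(30) = 1/2
Using T = 2*v0*sin(theta) / g
T = 2*31*1/2 / 10
T = 31 / 10
T = 31/10 s

31/10 s


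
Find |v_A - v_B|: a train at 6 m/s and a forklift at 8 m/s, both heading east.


Given: v_A = 6 m/s east, v_B = 8 m/s east
Both move in the same direction; relative speed = |v_A - v_B|
|6 - 8| = |-2|
= 2 m/s

2 m/s


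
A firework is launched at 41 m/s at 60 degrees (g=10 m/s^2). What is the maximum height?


Given: v0 = 41 m/s, theta = 60 deg, g = 10 m/s^2
sin^2(60) = 3/4
Using H = v0^2 * sin^2(theta) / (2*g)
H = 41^2 * 3/4 / (2*10)
H = 1681 * 3/4 / 20
H = 5043/4 / 20
H = 5043/80 m

5043/80 m


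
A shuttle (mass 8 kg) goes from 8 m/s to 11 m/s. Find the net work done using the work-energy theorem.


Given: m = 8 kg, v0 = 8 m/s, v = 11 m/s
Using W = (1/2)*m*(v^2 - v0^2)
v^2 = 11^2 = 121
v0^2 = 8^2 = 64
v^2 - v0^2 = 121 - 64 = 57
W = (1/2)*8*57 = 228 J

228 J


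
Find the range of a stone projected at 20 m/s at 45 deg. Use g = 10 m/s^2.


Given: v0 = 20 m/s, theta = 45 deg, g = 10 m/s^2
sin(2*45) = sin(90) = 1
Using R = v0^2 * sin(2*theta) / g
R = 20^2 * 1 / 10
R = 400 / 10
R = 40 m

40 m


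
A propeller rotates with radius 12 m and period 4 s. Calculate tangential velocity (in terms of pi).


Given: radius r = 12 m, period T = 4 s
Using v = 2*pi*r / T
v = 2*pi*12 / 4
v = 24*pi / 4
v = 6*pi m/s

6*pi m/s


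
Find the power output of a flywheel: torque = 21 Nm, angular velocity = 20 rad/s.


Given: tau = 21 Nm, omega = 20 rad/s
Using P = tau * omega
P = 21 * 20
P = 420 W

420 W


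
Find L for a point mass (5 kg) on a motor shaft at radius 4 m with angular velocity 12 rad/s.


Given: m = 5 kg, r = 4 m, omega = 12 rad/s
For a point mass: I = m*r^2
I = 5*4^2 = 5*16 = 80
L = I*omega = 80*12
L = 960 kg*m^2/s

960 kg*m^2/s


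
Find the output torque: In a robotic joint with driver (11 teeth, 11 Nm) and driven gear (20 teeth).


Given: N1 = 11, N2 = 20, T1 = 11 Nm
Using T2/T1 = N2/N1
T2 = T1 * N2 / N1
T2 = 11 * 20 / 11
T2 = 220 / 11
T2 = 20 Nm

20 Nm


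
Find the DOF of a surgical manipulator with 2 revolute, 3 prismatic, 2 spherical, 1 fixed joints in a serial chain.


Given: serial robot with 2 revolute, 3 prismatic, 2 spherical, 1 fixed joints
DOF contribution per joint type: revolute=1, prismatic=1, spherical=3, fixed=0
DOF = 2*1 + 3*1 + 2*3 + 1*0
DOF = 11

11


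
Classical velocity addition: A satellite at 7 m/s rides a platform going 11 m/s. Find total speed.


Given: object velocity = 7 m/s, platform velocity = 11 m/s (same direction)
Using classical velocity addition: v_total = v_object + v_platform
v_total = 7 + 11
v_total = 18 m/s

18 m/s


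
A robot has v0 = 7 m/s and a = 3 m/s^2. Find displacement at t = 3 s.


Given: v0 = 7 m/s, a = 3 m/s^2, t = 3 s
Using s = v0*t + (1/2)*a*t^2
s = 7*3 + (1/2)*3*3^2
s = 21 + (1/2)*27
s = 21 + 27/2
s = 69/2

69/2 m


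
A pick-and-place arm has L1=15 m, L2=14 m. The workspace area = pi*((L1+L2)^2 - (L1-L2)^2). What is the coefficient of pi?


Given: L1 = 15, L2 = 14
(L1+L2)^2 = (29)^2 = 841
(L1-L2)^2 = (1)^2 = 1
Difference = 841 - 1 = 840
This equals 4*L1*L2 = 4*15*14 = 840
Workspace area = 840*pi

840


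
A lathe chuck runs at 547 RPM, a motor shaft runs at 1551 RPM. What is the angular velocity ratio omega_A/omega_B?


Given: RPM_A = 547, RPM_B = 1551
omega = 2*pi*RPM/60, so omega_A/omega_B = RPM_A / RPM_B
omega_A/omega_B = 547 / 1551
omega_A/omega_B = 547/1551

547/1551


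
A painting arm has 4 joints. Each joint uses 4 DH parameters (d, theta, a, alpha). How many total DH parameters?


Given: 4 joints, 4 DH parameters per joint (d, theta, a, alpha)
Total DH parameters = number_of_joints * 4
Total = 4 * 4
Total = 16

16


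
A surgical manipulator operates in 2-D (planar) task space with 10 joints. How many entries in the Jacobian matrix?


Given: task space dimension = 2, joints = 10
Jacobian is a 2 x 10 matrix
Total entries = rows * columns
Total = 2 * 10
Total = 20

20


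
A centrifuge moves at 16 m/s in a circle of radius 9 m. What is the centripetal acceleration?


Given: v = 16 m/s, r = 9 m
Using a_c = v^2 / r
a_c = 16^2 / 9
a_c = 256 / 9
a_c = 256/9 m/s^2

256/9 m/s^2


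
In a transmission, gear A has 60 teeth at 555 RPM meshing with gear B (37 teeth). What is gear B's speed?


Given: N1 = 60 teeth, w1 = 555 RPM, N2 = 37 teeth
Using N1*w1 = N2*w2
w2 = N1*w1 / N2
w2 = 60*555 / 37
w2 = 33300 / 37
w2 = 900 RPM

900 RPM


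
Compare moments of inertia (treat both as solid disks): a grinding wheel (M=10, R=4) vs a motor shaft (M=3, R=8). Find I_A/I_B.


Given: M1=10 kg, R1=4 m, M2=3 kg, R2=8 m
For a disk: I = (1/2)*M*R^2, so I_A/I_B = (M1*R1^2)/(M2*R2^2)
M1*R1^2 = 10*16 = 160
M2*R2^2 = 3*64 = 192
I_A/I_B = 160/192 = 5/6

5/6


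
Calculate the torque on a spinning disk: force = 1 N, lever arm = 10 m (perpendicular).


Given: F = 1 N, r = 10 m, angle = 90 deg (perpendicular)
Using tau = F * r * sin(90)
sin(90) = 1
tau = 1 * 10 * 1
tau = 10 Nm

10 Nm


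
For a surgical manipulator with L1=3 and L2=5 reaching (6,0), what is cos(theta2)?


Given: L1 = 3, L2 = 5, target (x, y) = (6, 0)
Using cos(theta2) = (x^2 + y^2 - L1^2 - L2^2) / (2*L1*L2)
x^2 + y^2 = 6^2 + 0 = 36
L1^2 + L2^2 = 9 + 25 = 34
Numerator = 36 - 34 = 2
Denominator = 2*3*5 = 30
cos(theta2) = 2/30 = 1/15

1/15


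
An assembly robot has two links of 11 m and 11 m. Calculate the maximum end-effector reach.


Given: L1 = 11 m, L2 = 11 m
For a 2-link planar arm, max reach = L1 + L2 (fully extended)
Max reach = 11 + 11
Max reach = 22 m

22 m


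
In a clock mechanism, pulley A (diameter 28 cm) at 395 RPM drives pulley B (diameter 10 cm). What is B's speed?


Given: D1 = 28 cm, w1 = 395 RPM, D2 = 10 cm
Using D1*w1 = D2*w2
w2 = D1*w1 / D2
w2 = 28*395 / 10
w2 = 11060 / 10
w2 = 1106 RPM

1106 RPM


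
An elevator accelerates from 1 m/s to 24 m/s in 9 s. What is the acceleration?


Given: initial velocity v0 = 1 m/s, final velocity v = 24 m/s, time t = 9 s
Using a = (v - v0) / t
a = (24 - 1) / 9
a = 23 / 9
a = 23/9 m/s^2

23/9 m/s^2


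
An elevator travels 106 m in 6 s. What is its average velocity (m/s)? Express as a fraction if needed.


Given: distance d = 106 m, time t = 6 s
Using v = d / t
v = 106 / 6
v = 53/3 m/s

53/3 m/s


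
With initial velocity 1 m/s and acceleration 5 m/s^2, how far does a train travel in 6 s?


Given: v0 = 1 m/s, a = 5 m/s^2, t = 6 s
Using s = v0*t + (1/2)*a*t^2
s = 1*6 + (1/2)*5*6^2
s = 6 + (1/2)*180
s = 6 + 90
s = 96

96 m


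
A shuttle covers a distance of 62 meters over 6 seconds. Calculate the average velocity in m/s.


Given: distance d = 62 m, time t = 6 s
Using v = d / t
v = 62 / 6
v = 31/3 m/s

31/3 m/s


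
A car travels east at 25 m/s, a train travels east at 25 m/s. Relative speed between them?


Given: v_A = 25 m/s east, v_B = 25 m/s east
Both move in the same direction; relative speed = |v_A - v_B|
|25 - 25| = |0|
= 0 m/s

0 m/s
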